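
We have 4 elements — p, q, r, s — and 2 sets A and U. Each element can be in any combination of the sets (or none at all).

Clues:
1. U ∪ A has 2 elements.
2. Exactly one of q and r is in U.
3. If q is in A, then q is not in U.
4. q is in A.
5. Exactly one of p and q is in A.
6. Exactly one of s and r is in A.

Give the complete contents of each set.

A = {q, r}; U = {r}

From (4): q ∈ A.
(3): q ∉ U.
(5) (exactly one): p ∉ A.
(2) (exactly one): r ∈ U.
Suppose p ∈ U: no assignment then satisfies all the clues, so p ∉ U.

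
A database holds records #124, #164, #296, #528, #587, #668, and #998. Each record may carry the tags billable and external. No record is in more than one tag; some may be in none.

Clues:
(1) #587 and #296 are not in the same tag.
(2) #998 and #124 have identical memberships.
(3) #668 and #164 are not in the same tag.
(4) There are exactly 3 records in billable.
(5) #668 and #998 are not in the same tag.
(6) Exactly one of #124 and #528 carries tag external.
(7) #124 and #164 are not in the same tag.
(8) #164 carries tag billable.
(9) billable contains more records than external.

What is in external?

external = {#124, #998}

From (8): #164 ∈ billable.
(3): #668 ∉ billable.
(7): #124 ∉ billable.
(2): #998 matches #124: #998 ∉ billable.
Suppose #124 ∉ external: no assignment then satisfies all the clues, so #124 ∈ external.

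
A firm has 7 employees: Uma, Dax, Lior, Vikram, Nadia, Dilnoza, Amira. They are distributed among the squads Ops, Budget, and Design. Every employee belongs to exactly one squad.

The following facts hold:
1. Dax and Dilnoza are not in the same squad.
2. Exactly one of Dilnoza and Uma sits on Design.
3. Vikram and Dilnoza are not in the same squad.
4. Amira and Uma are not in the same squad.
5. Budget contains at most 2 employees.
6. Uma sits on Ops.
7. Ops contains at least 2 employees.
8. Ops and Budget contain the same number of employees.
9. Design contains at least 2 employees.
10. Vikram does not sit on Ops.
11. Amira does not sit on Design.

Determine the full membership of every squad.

Ops = {Dax, Uma}; Budget = {Amira, Vikram}; Design = {Dilnoza, Lior, Nadia}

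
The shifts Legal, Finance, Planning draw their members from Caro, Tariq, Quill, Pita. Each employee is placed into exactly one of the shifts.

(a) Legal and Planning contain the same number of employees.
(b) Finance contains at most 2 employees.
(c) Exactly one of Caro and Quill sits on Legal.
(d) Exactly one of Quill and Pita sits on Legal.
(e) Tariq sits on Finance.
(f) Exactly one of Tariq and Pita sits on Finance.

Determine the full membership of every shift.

Legal = {Quill}; Finance = {Caro, Tariq}; Planning = {Pita}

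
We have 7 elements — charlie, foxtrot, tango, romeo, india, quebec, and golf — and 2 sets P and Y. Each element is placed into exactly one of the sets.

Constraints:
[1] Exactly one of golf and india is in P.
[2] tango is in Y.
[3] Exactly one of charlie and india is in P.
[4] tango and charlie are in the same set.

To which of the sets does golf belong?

From (2): tango ∈ Y.
(4): charlie matches tango: charlie ∉ P.
(4): charlie matches tango: charlie ∈ Y.
(3) (exactly one): india ∈ P.
(1) (exactly one): golf ∉ P.
Only one set left: golf ∈ Y.

golf: Y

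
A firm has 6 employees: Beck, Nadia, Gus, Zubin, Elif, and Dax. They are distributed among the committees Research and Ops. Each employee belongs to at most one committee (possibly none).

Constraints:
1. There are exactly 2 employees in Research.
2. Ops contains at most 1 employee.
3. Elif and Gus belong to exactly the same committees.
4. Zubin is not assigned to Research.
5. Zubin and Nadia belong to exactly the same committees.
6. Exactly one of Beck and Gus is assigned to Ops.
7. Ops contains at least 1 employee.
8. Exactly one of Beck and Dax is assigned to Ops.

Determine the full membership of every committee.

Research = {Elif, Gus}; Ops = {Beck}

From (4): Zubin ∉ Research.
(5): Nadia matches Zubin: Nadia ∉ Research.
Suppose Beck ∈ Research: no assignment then satisfies all the clues, so Beck ∉ Research.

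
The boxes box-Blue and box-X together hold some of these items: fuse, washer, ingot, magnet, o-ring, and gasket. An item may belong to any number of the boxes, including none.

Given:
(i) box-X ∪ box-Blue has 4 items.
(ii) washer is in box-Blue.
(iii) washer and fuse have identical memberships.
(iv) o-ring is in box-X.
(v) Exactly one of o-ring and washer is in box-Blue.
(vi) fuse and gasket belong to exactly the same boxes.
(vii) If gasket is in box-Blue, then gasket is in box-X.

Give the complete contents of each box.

box-Blue = {fuse, gasket, washer}; box-X = {fuse, gasket, o-ring, washer}

From (ii): washer ∈ box-Blue.
From (iv): o-ring ∈ box-X.
(iii): fuse matches washer: fuse ∈ box-Blue.
(v) (exactly one): o-ring ∉ box-Blue.
(vi): gasket matches fuse: gasket ∈ box-Blue.
(vii): gasket ∈ box-X.
(vi): fuse matches gasket: fuse ∈ box-X.
(iii): washer matches fuse: washer ∈ box-X.
Suppose ingot ∈ box-Blue: no assignment then satisfies all the clues, so ingot ∉ box-Blue.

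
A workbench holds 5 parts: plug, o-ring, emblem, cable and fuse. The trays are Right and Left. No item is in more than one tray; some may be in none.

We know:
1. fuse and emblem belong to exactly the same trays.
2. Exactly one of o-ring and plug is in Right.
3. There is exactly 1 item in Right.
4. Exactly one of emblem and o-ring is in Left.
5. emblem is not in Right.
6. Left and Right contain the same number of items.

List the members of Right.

From (5): emblem ∉ Right.
(1): fuse matches emblem: fuse ∉ Right.
Suppose plug ∉ Right: no assignment then satisfies all the clues, so plug ∈ Right.

Right = {plug}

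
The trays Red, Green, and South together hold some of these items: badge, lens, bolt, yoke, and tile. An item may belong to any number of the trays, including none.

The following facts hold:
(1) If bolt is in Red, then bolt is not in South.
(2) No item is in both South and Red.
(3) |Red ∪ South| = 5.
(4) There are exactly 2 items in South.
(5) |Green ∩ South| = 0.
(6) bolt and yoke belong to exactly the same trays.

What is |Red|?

3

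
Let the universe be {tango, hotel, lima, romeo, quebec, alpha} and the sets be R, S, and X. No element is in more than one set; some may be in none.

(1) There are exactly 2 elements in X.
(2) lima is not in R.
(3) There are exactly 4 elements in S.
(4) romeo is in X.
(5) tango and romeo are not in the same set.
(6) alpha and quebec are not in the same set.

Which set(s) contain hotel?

hotel: S

From (2): lima ∉ R.
From (4): romeo ∈ X.
(5): tango ∉ X.
Suppose hotel ∈ R: no assignment then satisfies all the clues, so hotel ∉ R.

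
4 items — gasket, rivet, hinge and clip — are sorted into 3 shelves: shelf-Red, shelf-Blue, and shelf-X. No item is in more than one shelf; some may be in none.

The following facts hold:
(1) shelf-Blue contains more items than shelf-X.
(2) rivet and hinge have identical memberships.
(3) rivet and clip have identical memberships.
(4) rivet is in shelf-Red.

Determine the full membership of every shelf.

shelf-Red = {clip, hinge, rivet}; shelf-Blue = {gasket}; shelf-X = {}

From (4): rivet ∈ shelf-Red.
(2): hinge matches rivet: hinge ∈ shelf-Red.
(3): clip matches rivet: clip ∈ shelf-Red.
Suppose gasket ∈ shelf-Red: no assignment then satisfies all the clues, so gasket ∉ shelf-Red.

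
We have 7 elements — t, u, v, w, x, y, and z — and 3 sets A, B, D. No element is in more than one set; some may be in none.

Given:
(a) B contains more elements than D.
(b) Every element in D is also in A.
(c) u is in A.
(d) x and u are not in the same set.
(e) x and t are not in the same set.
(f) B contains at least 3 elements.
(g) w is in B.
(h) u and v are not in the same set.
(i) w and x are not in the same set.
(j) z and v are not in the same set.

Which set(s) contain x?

x: none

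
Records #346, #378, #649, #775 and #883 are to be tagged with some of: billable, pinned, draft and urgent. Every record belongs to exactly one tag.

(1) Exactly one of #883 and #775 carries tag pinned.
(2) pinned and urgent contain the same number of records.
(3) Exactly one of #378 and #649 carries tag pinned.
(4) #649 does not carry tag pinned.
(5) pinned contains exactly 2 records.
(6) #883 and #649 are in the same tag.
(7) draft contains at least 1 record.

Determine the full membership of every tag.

billable = {}; pinned = {#378, #775}; draft = {#346}; urgent = {#649, #883}

From (4): #649 ∉ pinned.
(3) (exactly one): #378 ∈ pinned.
(6): #883 matches #649: #883 ∉ pinned.
(1) (exactly one): #775 ∈ pinned.
(5): pinned already has 2, so the rest are out.
Suppose #346 ∈ billable: no assignment then satisfies all the clues, so #346 ∉ billable.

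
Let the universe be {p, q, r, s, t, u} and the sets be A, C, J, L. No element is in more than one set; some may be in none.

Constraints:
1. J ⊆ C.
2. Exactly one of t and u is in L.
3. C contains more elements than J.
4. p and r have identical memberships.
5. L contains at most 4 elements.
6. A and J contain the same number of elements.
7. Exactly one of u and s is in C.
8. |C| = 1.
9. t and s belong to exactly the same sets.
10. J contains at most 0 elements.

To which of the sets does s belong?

s: L

(10): J already has 0, so the rest are out.
Suppose s ∈ A: no assignment then satisfies all the clues, so s ∉ A.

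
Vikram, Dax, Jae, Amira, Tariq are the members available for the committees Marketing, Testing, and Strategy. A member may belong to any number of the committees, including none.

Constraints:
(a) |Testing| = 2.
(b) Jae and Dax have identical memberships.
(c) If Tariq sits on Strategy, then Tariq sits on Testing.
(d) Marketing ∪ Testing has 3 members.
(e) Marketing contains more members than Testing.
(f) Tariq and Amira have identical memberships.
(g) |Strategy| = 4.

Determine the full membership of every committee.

Marketing = {Amira, Tariq, Vikram}; Testing = {Amira, Tariq}; Strategy = {Amira, Dax, Jae, Tariq}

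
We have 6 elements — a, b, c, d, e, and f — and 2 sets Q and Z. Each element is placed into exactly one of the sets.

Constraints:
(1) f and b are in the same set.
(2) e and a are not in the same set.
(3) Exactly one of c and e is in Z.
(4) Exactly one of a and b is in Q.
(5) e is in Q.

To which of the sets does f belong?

f: Q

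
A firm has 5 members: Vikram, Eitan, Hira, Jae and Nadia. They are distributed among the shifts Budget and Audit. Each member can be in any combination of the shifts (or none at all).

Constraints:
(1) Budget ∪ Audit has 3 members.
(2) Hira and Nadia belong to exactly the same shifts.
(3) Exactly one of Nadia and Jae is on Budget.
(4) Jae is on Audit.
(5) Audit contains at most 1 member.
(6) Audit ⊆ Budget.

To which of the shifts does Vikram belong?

From (4): Jae ∈ Audit.
(5): Audit already has 1, so the rest are out.
(6) with Jae ∈ Audit: Jae ∈ Budget.
(3) (exactly one): Nadia ∉ Budget.
(2): Hira matches Nadia: Hira ∉ Budget.
Suppose Vikram ∉ Budget: no assignment then satisfies all the clues, so Vikram ∈ Budget.

Vikram: Budget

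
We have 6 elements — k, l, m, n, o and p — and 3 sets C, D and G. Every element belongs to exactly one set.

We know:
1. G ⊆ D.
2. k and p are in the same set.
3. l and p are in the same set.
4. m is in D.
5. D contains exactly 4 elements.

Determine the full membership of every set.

C = {n, o}; D = {k, l, m, p}; G = {}

From (4): m ∈ D.
Suppose k ∈ C: no assignment then satisfies all the clues, so k ∉ C.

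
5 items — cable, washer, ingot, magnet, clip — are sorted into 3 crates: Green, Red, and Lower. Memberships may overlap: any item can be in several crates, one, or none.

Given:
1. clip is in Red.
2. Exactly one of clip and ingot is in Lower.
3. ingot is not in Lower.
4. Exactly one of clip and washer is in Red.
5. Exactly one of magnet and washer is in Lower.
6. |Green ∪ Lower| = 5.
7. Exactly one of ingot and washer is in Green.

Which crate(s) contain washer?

From (1): clip ∈ Red.
From (3): ingot ∉ Lower.
(2) (exactly one): clip ∈ Lower.
(4) (exactly one): washer ∉ Red.
Suppose washer ∈ Green: no assignment then satisfies all the clues, so washer ∉ Green.

washer: Lower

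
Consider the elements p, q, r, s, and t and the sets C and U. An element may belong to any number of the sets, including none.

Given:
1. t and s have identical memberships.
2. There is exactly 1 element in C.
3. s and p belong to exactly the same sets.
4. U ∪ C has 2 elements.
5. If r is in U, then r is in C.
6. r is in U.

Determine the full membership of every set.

C = {r}; U = {q, r}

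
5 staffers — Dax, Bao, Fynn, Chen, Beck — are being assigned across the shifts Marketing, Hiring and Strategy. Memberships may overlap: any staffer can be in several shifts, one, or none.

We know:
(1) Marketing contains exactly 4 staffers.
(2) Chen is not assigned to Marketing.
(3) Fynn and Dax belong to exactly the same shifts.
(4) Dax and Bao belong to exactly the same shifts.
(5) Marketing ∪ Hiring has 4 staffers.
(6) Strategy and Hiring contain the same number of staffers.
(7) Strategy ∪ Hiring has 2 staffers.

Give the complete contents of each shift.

Marketing = {Bao, Beck, Dax, Fynn}; Hiring = {Beck}; Strategy = {Chen}

From (2): Chen ∉ Marketing.
(1): only 4 candidates remain for Marketing, so all are in.
Suppose Dax ∈ Hiring: no assignment then satisfies all the clues, so Dax ∉ Hiring.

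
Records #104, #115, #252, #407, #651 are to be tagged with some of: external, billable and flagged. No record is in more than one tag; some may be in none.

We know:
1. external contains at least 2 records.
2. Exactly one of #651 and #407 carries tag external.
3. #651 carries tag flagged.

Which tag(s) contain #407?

#407: external

From (3): #651 ∈ flagged.
(2) (exactly one): #407 ∈ external.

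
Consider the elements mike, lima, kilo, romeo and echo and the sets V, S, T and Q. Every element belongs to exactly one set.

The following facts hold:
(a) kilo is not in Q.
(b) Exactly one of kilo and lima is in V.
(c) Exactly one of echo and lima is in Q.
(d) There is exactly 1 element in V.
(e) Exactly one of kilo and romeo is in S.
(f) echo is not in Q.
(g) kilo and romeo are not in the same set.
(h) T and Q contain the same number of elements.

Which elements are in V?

From (a): kilo ∉ Q.
From (f): echo ∉ Q.
(c) (exactly one): lima ∈ Q.
(b) (exactly one): kilo ∈ V.
(d): V already has 1, so the rest are out.
(e) (exactly one): romeo ∈ S.

V = {kilo}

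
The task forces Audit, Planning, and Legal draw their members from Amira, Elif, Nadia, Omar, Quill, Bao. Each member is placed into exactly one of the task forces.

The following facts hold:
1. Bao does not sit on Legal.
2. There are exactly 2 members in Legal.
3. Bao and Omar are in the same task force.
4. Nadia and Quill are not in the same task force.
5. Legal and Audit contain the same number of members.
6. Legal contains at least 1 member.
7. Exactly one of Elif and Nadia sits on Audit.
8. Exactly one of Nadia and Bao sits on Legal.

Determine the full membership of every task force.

Audit = {Elif, Quill}; Planning = {Bao, Omar}; Legal = {Amira, Nadia}

From (1): Bao ∉ Legal.
(3): Omar matches Bao: Omar ∉ Legal.
(8) (exactly one): Nadia ∈ Legal.
(4): Quill ∉ Legal.
(7) (exactly one): Elif ∈ Audit.
(2): only 2 candidates remain for Legal, so all are in.
Suppose Omar ∈ Audit: no assignment then satisfies all the clues, so Omar ∉ Audit.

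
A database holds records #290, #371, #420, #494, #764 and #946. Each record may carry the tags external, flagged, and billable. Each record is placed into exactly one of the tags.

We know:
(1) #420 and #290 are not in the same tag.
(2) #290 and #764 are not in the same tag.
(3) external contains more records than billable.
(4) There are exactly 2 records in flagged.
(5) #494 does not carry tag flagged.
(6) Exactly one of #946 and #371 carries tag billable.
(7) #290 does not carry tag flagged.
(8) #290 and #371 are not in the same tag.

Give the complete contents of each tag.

external = {#290, #494, #946}; flagged = {#420, #764}; billable = {#371}

From (5): #494 ∉ flagged.
From (7): #290 ∉ flagged.
Suppose #290 ∉ external: no assignment then satisfies all the clues, so #290 ∈ external.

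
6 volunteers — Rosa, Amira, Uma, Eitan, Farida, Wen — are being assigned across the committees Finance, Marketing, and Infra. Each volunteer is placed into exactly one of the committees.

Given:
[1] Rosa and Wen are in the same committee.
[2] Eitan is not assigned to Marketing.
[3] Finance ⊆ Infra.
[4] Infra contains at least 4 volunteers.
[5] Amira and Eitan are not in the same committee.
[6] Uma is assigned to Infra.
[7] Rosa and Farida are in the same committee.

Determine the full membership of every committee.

Finance = {}; Marketing = {Amira}; Infra = {Eitan, Farida, Rosa, Uma, Wen}

From (2): Eitan ∉ Marketing.
From (6): Uma ∈ Infra.
Suppose Rosa ∈ Finance: no assignment then satisfies all the clues, so Rosa ∉ Finance.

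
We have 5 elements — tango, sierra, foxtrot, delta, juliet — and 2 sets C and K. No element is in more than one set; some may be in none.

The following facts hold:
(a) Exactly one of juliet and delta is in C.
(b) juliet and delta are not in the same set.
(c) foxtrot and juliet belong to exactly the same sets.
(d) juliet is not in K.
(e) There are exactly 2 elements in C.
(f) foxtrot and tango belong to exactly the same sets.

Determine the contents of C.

C = {delta, sierra}

From (d): juliet ∉ K.
(c): foxtrot matches juliet: foxtrot ∉ K.
(f): tango matches foxtrot: tango ∉ K.
Suppose tango ∈ C: no assignment then satisfies all the clues, so tango ∉ C.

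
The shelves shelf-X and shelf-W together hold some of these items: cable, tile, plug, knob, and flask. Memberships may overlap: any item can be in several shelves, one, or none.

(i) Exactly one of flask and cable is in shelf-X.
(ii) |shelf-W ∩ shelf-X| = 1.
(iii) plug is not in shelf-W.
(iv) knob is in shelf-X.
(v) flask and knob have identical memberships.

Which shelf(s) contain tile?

tile: shelf-W, shelf-X

From (iii): plug ∉ shelf-W.
From (iv): knob ∈ shelf-X.
(v): flask matches knob: flask ∈ shelf-X.
(i) (exactly one): cable ∉ shelf-X.
Suppose tile ∉ shelf-X: no assignment then satisfies all the clues, so tile ∈ shelf-X.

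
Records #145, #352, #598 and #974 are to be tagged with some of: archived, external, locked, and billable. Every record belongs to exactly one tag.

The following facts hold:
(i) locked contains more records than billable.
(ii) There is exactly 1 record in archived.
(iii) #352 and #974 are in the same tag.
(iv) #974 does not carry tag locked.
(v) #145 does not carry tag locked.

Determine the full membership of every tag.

archived = {#145}; external = {#352, #974}; locked = {#598}; billable = {}

From (iv): #974 ∉ locked.
From (v): #145 ∉ locked.
(iii): #352 matches #974: #352 ∉ locked.
Suppose #145 ∉ archived: no assignment then satisfies all the clues, so #145 ∈ archived.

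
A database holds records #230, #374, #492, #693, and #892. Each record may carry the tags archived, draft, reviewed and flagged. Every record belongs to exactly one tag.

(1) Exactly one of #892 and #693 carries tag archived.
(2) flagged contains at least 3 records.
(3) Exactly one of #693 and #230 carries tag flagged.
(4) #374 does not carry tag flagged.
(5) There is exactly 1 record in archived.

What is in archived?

archived = {#693}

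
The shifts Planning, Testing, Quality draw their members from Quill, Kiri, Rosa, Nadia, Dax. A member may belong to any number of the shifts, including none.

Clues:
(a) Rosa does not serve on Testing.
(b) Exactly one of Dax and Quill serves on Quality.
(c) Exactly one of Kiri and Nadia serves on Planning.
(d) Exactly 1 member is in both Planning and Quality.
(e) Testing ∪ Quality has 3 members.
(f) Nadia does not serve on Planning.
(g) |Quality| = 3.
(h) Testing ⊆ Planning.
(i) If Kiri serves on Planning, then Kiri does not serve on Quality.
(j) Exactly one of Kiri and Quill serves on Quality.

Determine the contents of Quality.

Quality = {Nadia, Quill, Rosa}

From (a): Rosa ∉ Testing.
From (f): Nadia ∉ Planning.
(c) (exactly one): Kiri ∈ Planning.
(h) contrapositive: Nadia ∉ Testing.
(i): Kiri ∉ Quality.
(j) (exactly one): Quill ∈ Quality.
(b) (exactly one): Dax ∉ Quality.
(g): only 3 candidates remain for Quality, so all are in.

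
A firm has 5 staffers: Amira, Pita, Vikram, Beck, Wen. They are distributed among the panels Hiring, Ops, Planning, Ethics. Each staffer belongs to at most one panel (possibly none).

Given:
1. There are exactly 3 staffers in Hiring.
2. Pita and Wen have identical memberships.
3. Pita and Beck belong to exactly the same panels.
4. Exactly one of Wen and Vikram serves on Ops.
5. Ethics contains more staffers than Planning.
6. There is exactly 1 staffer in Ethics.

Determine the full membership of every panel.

Hiring = {Beck, Pita, Wen}; Ops = {Vikram}; Planning = {}; Ethics = {Amira}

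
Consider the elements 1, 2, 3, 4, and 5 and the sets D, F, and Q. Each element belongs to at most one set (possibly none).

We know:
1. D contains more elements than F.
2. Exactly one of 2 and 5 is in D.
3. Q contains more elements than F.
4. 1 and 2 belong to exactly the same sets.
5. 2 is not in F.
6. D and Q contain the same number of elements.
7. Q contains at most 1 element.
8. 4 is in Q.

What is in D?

D = {5}

From (5): 2 ∉ F.
From (8): 4 ∈ Q.
(4): 1 matches 2: 1 ∉ F.
(7): Q already has 1, so the rest are out.
Suppose 1 ∈ D: no assignment then satisfies all the clues, so 1 ∉ D.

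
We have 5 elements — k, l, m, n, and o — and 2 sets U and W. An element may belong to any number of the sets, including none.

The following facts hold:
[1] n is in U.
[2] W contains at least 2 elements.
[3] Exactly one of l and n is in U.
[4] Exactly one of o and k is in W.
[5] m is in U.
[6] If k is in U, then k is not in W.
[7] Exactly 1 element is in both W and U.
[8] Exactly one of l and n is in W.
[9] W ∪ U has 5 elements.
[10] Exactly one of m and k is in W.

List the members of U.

U = {k, m, n}

From (1): n ∈ U.
From (5): m ∈ U.
(3) (exactly one): l ∉ U.
Suppose k ∉ U: no assignment then satisfies all the clues, so k ∈ U.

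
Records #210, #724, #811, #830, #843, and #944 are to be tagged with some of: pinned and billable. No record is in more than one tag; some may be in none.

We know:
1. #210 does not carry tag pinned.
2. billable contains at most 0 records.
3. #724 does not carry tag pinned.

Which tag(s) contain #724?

#724: none

From (1): #210 ∉ pinned.
From (3): #724 ∉ pinned.
(2): billable already has 0, so the rest are out.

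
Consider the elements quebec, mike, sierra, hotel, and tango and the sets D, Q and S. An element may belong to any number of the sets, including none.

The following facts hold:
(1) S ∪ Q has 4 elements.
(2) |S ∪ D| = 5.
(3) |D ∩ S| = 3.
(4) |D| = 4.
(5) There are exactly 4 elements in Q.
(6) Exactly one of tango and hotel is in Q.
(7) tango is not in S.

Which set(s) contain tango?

tango: D

From (7): tango ∉ S.
Suppose tango ∉ D: no assignment then satisfies all the clues, so tango ∈ D.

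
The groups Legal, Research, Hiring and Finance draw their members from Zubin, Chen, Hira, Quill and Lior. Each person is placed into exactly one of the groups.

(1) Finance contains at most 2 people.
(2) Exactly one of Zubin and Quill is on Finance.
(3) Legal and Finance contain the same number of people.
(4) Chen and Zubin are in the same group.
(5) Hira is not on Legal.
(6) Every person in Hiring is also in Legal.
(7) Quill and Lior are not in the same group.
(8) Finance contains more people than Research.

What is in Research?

Research = {Lior}

From (5): Hira ∉ Legal.
(6) contrapositive: Hira ∉ Hiring.
Suppose Zubin ∈ Research: no assignment then satisfies all the clues, so Zubin ∉ Research.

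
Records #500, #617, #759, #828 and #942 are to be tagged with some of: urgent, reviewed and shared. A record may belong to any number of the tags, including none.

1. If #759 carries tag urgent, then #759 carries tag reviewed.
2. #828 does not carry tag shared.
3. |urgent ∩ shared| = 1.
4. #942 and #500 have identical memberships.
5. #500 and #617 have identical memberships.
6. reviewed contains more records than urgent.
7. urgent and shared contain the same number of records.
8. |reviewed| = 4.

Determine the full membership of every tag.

urgent = {#759}; reviewed = {#500, #617, #759, #942}; shared = {#759}

From (2): #828 ∉ shared.
Suppose #500 ∈ urgent: no assignment then satisfies all the clues, so #500 ∉ urgent.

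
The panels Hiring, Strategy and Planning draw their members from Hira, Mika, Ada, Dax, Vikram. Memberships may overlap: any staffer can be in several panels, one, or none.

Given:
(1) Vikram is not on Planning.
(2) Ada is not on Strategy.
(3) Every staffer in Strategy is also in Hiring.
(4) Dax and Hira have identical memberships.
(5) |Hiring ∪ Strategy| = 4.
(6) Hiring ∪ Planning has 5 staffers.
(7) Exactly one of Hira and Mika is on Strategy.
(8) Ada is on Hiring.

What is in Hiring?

Hiring = {Ada, Dax, Hira, Vikram}

From (1): Vikram ∉ Planning.
From (2): Ada ∉ Strategy.
From (8): Ada ∈ Hiring.
Suppose Hira ∉ Hiring: no assignment then satisfies all the clues, so Hira ∈ Hiring.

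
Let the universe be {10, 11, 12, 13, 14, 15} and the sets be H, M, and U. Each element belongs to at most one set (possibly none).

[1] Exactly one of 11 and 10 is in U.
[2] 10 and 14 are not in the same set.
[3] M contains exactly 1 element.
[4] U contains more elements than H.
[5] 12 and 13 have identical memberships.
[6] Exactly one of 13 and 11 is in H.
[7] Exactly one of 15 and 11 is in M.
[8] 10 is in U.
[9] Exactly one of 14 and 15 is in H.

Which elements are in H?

H = {11, 14}

From (8): 10 ∈ U.
(1) (exactly one): 11 ∉ U.
(2): 14 ∉ U.
Suppose 11 ∉ H: no assignment then satisfies all the clues, so 11 ∈ H.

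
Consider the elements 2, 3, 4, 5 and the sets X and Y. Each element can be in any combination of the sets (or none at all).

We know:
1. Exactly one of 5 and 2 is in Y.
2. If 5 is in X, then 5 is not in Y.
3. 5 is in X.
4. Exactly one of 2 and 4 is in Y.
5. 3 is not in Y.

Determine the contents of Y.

Y = {2}

From (3): 5 ∈ X.
From (5): 3 ∉ Y.
(2): 5 ∉ Y.
(1) (exactly one): 2 ∈ Y.
(4) (exactly one): 4 ∉ Y.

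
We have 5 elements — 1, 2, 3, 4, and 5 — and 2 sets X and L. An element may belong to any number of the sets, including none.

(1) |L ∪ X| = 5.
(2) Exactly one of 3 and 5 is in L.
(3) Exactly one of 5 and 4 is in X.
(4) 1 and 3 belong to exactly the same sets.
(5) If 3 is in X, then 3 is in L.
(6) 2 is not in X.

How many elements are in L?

4

From (6): 2 ∉ X.
Suppose 1 ∉ L: no assignment then satisfies all the clues, so 1 ∈ L.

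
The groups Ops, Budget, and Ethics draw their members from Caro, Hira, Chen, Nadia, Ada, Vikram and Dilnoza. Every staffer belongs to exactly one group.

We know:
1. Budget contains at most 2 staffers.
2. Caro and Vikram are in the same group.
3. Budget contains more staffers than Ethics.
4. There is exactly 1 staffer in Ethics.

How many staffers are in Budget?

2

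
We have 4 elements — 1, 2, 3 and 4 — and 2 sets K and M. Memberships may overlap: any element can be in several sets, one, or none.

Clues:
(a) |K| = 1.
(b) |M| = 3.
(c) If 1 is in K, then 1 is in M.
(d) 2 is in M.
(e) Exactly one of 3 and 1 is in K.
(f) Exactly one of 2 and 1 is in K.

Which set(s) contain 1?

From (d): 2 ∈ M.
Suppose 1 ∉ K: no assignment then satisfies all the clues, so 1 ∈ K.

1: K, M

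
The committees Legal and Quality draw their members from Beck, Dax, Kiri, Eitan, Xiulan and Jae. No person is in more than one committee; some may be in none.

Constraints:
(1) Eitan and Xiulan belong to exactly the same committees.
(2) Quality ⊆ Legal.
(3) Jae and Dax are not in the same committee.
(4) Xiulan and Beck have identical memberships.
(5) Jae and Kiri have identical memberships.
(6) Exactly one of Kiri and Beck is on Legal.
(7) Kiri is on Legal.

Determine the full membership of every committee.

From (7): Kiri ∈ Legal.
(5): Jae matches Kiri: Jae ∈ Legal.
(6) (exactly one): Beck ∉ Legal.
(2) contrapositive: Beck ∉ Quality.
(3): Dax ∉ Legal.
(4): Xiulan matches Beck: Xiulan ∉ Legal.
(4): Xiulan matches Beck: Xiulan ∉ Quality.
(1): Eitan matches Xiulan: Eitan ∉ Legal.
(1): Eitan matches Xiulan: Eitan ∉ Quality.
(2) contrapositive: Dax ∉ Quality.

Legal = {Jae, Kiri}; Quality = {}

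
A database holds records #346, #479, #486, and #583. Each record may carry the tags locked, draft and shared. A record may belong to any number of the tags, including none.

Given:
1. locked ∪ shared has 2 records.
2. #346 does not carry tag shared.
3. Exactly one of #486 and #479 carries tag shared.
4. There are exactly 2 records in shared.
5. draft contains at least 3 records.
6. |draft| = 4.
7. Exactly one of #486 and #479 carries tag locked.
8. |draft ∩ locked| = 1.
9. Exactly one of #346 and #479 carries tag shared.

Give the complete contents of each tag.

locked = {#479}; draft = {#346, #479, #486, #583}; shared = {#479, #583}

From (2): #346 ∉ shared.
(6): only 4 candidates remain for draft, so all are in.
(9) (exactly one): #479 ∈ shared.
(3) (exactly one): #486 ∉ shared.
(4): only 2 candidates remain for shared, so all are in.
Suppose #346 ∈ locked: no assignment then satisfies all the clues, so #346 ∉ locked.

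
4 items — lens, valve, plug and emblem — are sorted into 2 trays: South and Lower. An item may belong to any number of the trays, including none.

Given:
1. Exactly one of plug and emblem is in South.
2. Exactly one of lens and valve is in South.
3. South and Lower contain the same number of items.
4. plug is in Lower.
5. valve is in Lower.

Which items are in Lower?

Lower = {plug, valve}

From (4): plug ∈ Lower.
From (5): valve ∈ Lower.
Suppose lens ∈ Lower: no assignment then satisfies all the clues, so lens ∉ Lower.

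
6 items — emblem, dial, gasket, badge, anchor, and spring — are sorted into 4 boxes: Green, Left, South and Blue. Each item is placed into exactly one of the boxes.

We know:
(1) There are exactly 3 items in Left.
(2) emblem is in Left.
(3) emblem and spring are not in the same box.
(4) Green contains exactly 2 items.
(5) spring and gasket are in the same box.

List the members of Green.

Green = {gasket, spring}

From (2): emblem ∈ Left.
(3): spring ∉ Left.
(5): gasket matches spring: gasket ∉ Left.
Suppose dial ∈ Green: no assignment then satisfies all the clues, so dial ∉ Green.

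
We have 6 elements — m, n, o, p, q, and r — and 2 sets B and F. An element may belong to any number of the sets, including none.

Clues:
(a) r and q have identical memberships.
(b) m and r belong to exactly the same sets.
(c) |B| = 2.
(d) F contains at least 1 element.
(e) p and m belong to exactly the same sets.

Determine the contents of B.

B = {n, o}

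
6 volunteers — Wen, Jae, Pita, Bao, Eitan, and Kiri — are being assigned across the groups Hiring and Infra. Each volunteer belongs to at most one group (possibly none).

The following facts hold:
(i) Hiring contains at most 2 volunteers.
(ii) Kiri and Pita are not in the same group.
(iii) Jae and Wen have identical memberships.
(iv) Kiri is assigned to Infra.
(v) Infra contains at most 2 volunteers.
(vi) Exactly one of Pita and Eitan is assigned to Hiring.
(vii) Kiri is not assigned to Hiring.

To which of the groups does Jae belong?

Jae: none

From (iv): Kiri ∈ Infra.
(ii): Pita ∉ Infra.
Suppose Jae ∈ Hiring: no assignment then satisfies all the clues, so Jae ∉ Hiring.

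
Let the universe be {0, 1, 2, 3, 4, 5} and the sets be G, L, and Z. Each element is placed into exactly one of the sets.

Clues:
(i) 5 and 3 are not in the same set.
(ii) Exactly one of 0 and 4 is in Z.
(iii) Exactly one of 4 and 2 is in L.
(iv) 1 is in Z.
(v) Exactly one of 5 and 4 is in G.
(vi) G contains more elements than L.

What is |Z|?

3

From (iv): 1 ∈ Z.
Suppose 0 ∈ L: no assignment then satisfies all the clues, so 0 ∉ L.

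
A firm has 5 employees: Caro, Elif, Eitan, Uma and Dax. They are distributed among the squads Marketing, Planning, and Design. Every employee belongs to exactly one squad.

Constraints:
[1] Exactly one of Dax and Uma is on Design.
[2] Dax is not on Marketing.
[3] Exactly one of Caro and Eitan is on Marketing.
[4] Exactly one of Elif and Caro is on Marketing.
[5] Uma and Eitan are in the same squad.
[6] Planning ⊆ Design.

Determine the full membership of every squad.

Marketing = {Eitan, Elif, Uma}; Planning = {}; Design = {Caro, Dax}

From (2): Dax ∉ Marketing.
Suppose Caro ∈ Marketing: no assignment then satisfies all the clues, so Caro ∉ Marketing.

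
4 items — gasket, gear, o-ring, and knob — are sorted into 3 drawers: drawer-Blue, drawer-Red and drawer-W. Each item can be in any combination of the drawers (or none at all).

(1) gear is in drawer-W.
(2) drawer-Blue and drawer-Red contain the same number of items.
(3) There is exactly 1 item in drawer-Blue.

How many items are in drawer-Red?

1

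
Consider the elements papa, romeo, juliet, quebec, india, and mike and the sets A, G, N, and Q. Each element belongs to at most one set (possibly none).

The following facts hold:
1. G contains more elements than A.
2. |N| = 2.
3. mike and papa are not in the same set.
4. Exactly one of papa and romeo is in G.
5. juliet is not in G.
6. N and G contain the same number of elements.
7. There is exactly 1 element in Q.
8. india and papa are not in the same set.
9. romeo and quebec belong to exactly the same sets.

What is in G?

G = {quebec, romeo}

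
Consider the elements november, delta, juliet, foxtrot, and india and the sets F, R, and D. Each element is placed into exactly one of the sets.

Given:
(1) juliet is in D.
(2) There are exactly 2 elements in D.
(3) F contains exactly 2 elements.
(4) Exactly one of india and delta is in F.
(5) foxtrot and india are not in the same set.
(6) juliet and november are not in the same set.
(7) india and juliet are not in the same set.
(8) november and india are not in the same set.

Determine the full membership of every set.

F = {delta, november}; R = {india}; D = {foxtrot, juliet}

From (1): juliet ∈ D.
(6): november ∉ D.
(7): india ∉ D.
Suppose november ∉ F: no assignment then satisfies all the clues, so november ∈ F.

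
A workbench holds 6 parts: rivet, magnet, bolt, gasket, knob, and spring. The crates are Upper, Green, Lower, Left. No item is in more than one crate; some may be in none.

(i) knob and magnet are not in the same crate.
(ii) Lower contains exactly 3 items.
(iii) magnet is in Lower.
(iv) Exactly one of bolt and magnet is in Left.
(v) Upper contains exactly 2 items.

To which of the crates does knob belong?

knob: Upper

From (iii): magnet ∈ Lower.
(i): knob ∉ Lower.
(iv) (exactly one): bolt ∈ Left.
Suppose knob ∉ Upper: no assignment then satisfies all the clues, so knob ∈ Upper.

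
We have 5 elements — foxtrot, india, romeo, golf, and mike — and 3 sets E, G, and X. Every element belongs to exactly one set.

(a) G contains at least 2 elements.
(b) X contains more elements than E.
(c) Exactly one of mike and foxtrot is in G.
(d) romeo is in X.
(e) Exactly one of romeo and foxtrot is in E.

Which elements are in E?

E = {foxtrot}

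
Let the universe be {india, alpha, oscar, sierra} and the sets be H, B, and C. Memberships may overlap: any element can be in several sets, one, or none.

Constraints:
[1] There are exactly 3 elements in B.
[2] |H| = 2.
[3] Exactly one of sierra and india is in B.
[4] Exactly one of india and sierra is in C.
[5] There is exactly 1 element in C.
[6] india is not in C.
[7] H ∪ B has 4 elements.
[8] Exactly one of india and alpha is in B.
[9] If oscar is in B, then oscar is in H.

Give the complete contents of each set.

From (6): india ∉ C.
(4) (exactly one): sierra ∈ C.
(5): C already has 1, so the rest are out.
Suppose india ∉ H: no assignment then satisfies all the clues, so india ∈ H.

H = {india, oscar}; B = {alpha, oscar, sierra}; C = {sierra}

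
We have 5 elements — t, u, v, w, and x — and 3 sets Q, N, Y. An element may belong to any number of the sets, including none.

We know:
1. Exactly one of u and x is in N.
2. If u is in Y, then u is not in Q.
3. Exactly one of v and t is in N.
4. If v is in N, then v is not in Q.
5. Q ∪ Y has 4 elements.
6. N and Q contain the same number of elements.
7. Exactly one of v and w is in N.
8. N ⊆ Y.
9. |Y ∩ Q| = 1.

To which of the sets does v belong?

v: N, Y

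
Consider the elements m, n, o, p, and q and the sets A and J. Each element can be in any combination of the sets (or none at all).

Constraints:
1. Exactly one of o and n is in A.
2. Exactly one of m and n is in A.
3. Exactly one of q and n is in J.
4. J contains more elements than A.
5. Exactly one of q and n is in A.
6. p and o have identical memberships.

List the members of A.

A = {n}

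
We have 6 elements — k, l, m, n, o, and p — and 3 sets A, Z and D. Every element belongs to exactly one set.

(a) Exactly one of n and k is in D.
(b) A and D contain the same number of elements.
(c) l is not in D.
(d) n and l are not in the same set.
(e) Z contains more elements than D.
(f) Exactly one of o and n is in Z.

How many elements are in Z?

4

From (c): l ∉ D.
Suppose m ∈ D: no assignment then satisfies all the clues, so m ∉ D.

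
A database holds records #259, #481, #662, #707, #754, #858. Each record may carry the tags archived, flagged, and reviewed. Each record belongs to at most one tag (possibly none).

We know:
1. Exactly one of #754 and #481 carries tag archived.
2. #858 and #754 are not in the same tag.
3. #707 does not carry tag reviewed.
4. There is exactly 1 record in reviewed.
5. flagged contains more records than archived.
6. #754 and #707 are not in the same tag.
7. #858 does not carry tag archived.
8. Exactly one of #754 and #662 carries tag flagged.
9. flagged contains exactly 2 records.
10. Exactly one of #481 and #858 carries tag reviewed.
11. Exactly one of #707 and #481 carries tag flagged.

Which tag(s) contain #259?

#259: none

From (3): #707 ∉ reviewed.
From (7): #858 ∉ archived.
Suppose #259 ∈ archived: no assignment then satisfies all the clues, so #259 ∉ archived.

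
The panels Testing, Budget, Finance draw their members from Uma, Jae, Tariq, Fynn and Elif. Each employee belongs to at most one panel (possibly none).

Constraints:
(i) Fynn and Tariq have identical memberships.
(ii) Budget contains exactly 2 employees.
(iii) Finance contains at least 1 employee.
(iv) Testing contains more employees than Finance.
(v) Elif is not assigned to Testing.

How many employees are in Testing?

2

From (v): Elif ∉ Testing.
Suppose Tariq ∈ Finance: no assignment then satisfies all the clues, so Tariq ∉ Finance.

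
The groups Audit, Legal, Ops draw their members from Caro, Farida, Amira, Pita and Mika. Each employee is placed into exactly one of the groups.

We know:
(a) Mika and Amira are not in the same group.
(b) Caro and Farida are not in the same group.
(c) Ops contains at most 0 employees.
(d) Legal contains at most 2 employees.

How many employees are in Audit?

3

(c): Ops already has 0, so the rest are out.
Suppose Pita ∉ Audit: no assignment then satisfies all the clues, so Pita ∈ Audit.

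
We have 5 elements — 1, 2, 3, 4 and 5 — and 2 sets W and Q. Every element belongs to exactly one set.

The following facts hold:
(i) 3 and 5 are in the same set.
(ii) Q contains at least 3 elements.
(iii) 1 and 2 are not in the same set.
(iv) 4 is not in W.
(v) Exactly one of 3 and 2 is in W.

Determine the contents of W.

W = {2}

From (iv): 4 ∉ W.
Only one set left: 4 ∈ Q.
Suppose 1 ∈ W: no assignment then satisfies all the clues, so 1 ∉ W.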